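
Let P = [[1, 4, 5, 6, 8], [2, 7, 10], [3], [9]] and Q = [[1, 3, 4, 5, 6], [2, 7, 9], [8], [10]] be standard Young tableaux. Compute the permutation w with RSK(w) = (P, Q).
3 2 4 5 9 10 7 6 8 1

Reverse the RSK construction: for i from n down to 1, find the cell of Q containing i, remove the entry at that cell from P, and reverse-bump it up through P; the value ejected from row 1 is w(i).

Step i=10: Q has 10 at row 4, column 1; remove 9 from row 4 of P and reverse-bump: 9 enters row 3 and ejects 3; 3 enters row 2 and ejects 2; 2 enters row 1 and ejects 1. So w(10) = 1. P is now [[2, 4, 5, 6, 8], [3, 7, 10], [9]].
Step i=9: Q has 9 at row 2, column 3; remove 10 from row 2 of P and reverse-bump: 10 enters row 1 and ejects 8. So w(9) = 8. P is now [[2, 4, 5, 6, 10], [3, 7], [9]].
Step i=8: Q has 8 at row 3, column 1; remove 9 from row 3 of P and reverse-bump: 9 enters row 2 and ejects 7; 7 enters row 1 and ejects 6. So w(8) = 6. P is now [[2, 4, 5, 7, 10], [3, 9]].
Step i=7: Q has 7 at row 2, column 2; remove 9 from row 2 of P and reverse-bump: 9 enters row 1 and ejects 7. So w(7) = 7. P is now [[2, 4, 5, 9, 10], [3]].
Step i=6: Q has 6 at row 1, column 5; remove that cell from P, ejecting 10. So w(6) = 10. P is now [[2, 4, 5, 9], [3]].
Step i=5: Q has 5 at row 1, column 4; remove that cell from P, ejecting 9. So w(5) = 9. P is now [[2, 4, 5], [3]].
Step i=4: Q has 4 at row 1, column 3; remove that cell from P, ejecting 5. So w(4) = 5. P is now [[2, 4], [3]].
Step i=3: Q has 3 at row 1, column 2; remove that cell from P, ejecting 4. So w(3) = 4. P is now [[2], [3]].
Step i=2: Q has 2 at row 2, column 1; remove 3 from row 2 of P and reverse-bump: 3 enters row 1 and ejects 2. So w(2) = 2. P is now [[3]].
Step i=1: Q has 1 at row 1, column 1; remove that cell from P, ejecting 3. So w(1) = 3. P is now [].

So w = 3 2 4 5 9 10 7 6 8 1.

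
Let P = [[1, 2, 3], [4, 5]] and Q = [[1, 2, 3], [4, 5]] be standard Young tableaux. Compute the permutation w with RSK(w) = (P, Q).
1 4 5 2 3

Reverse the RSK construction: for i from n down to 1, find the cell of Q containing i, remove the entry at that cell from P, and reverse-bump it up through P; the value ejected from row 1 is w(i).

Step i=5: Q has 5 at row 2, column 2; remove 5 from row 2 of P and reverse-bump: 5 enters row 1 and ejects 3. So w(5) = 3. P is now [[1, 2, 5], [4]].
Step i=4: Q has 4 at row 2, column 1; remove 4 from row 2 of P and reverse-bump: 4 enters row 1 and ejects 2. So w(4) = 2. P is now [[1, 4, 5]].
Step i=3: Q has 3 at row 1, column 3; remove that cell from P, ejecting 5. So w(3) = 5. P is now [[1, 4]].
Step i=2: Q has 2 at row 1, column 2; remove that cell from P, ejecting 4. So w(2) = 4. P is now [[1]].
Step i=1: Q has 1 at row 1, column 1; remove that cell from P, ejecting 1. So w(1) = 1. P is now [].

So w = 1 4 5 2 3.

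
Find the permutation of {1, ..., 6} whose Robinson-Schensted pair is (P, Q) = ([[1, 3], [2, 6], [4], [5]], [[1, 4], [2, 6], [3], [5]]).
5 4 2 6 1 3

Reverse RSK: for i = n, n-1, ..., 1, locate i in Q, remove the corresponding corner cell from P, and reverse-bump its entry up through P; the value ejected from row 1 is w(i).

So w = 5 4 2 6 1 3.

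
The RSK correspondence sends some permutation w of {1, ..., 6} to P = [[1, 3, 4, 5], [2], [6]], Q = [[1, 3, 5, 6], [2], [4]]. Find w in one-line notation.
6 2 3 1 4 5

Reverse the RSK construction: for i from n down to 1, find the cell of Q containing i, remove the entry at that cell from P, and reverse-bump it up through P; the value ejected from row 1 is w(i).

Step i=6: Q has 6 at row 1, column 4; remove that cell from P, ejecting 5. So w(6) = 5. P is now [[1, 3, 4], [2], [6]].
Step i=5: Q has 5 at row 1, column 3; remove that cell from P, ejecting 4. So w(5) = 4. P is now [[1, 3], [2], [6]].
Step i=4: Q has 4 at row 3, column 1; remove 6 from row 3 of P and reverse-bump: 6 enters row 2 and ejects 2; 2 enters row 1 and ejects 1. So w(4) = 1. P is now [[2, 3], [6]].
Step i=3: Q has 3 at row 1, column 2; remove that cell from P, ejecting 3. So w(3) = 3. P is now [[2], [6]].
Step i=2: Q has 2 at row 2, column 1; remove 6 from row 2 of P and reverse-bump: 6 enters row 1 and ejects 2. So w(2) = 2. P is now [[6]].
Step i=1: Q has 1 at row 1, column 1; remove that cell from P, ejecting 6. So w(1) = 6. P is now [].

So w = 6 2 3 1 4 5.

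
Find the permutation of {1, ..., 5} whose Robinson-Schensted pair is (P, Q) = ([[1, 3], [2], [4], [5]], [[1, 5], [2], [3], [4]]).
Reverse the RSK construction: for i from n down to 1, find the cell of Q containing i, remove the entry at that cell from P, and reverse-bump it up through P; the value ejected from row 1 is w(i).

Step i=5: Q has 5 at row 1, column 2; remove that cell from P, ejecting 3. So w(5) = 3. P is now [[1], [2], [4], [5]].
Step i=4: Q has 4 at row 4, column 1; remove 5 from row 4 of P and reverse-bump: 5 enters row 3 and ejects 4; 4 enters row 2 and ejects 2; 2 enters row 1 and ejects 1. So w(4) = 1. P is now [[2], [4], [5]].
Step i=3: Q has 3 at row 3, column 1; remove 5 from row 3 of P and reverse-bump: 5 enters row 2 and ejects 4; 4 enters row 1 and ejects 2. So w(3) = 2. P is now [[4], [5]].
Step i=2: Q has 2 at row 2, column 1; remove 5 from row 2 of P and reverse-bump: 5 enters row 1 and ejects 4. So w(2) = 4. P is now [[5]].
Step i=1: Q has 1 at row 1, column 1; remove that cell from P, ejecting 5. So w(1) = 5. P is now [].

So w = 5 4 2 1 3.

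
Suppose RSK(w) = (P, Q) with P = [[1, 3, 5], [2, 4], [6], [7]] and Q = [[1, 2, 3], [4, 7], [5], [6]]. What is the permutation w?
2 4 7 6 5 1 3

Reverse the RSK construction: for i from n down to 1, find the cell of Q containing i, remove the entry at that cell from P, and reverse-bump it up through P; the value ejected from row 1 is w(i).

Step i=7: Q has 7 at row 2, column 2; remove 4 from row 2 of P and reverse-bump: 4 enters row 1 and ejects 3. So w(7) = 3. P is now [[1, 4, 5], [2], [6], [7]].
Step i=6: Q has 6 at row 4, column 1; remove 7 from row 4 of P and reverse-bump: 7 enters row 3 and ejects 6; 6 enters row 2 and ejects 2; 2 enters row 1 and ejects 1. So w(6) = 1. P is now [[2, 4, 5], [6], [7]].
Step i=5: Q has 5 at row 3, column 1; remove 7 from row 3 of P and reverse-bump: 7 enters row 2 and ejects 6; 6 enters row 1 and ejects 5. So w(5) = 5. P is now [[2, 4, 6], [7]].
Step i=4: Q has 4 at row 2, column 1; remove 7 from row 2 of P and reverse-bump: 7 enters row 1 and ejects 6. So w(4) = 6. P is now [[2, 4, 7]].
Step i=3: Q has 3 at row 1, column 3; remove that cell from P, ejecting 7. So w(3) = 7. P is now [[2, 4]].
Step i=2: Q has 2 at row 1, column 2; remove that cell from P, ejecting 4. So w(2) = 4. P is now [[2]].
Step i=1: Q has 1 at row 1, column 1; remove that cell from P, ejecting 2. So w(1) = 2. P is now [].

So w = 2 4 7 6 5 1 3.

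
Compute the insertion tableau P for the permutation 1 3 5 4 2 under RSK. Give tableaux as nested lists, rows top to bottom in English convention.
P = [[1, 2, 4], [3], [5]]

Insert 1: appended to row 1. P = [[1]].
Insert 3: appended to row 1. P = [[1, 3]].
Insert 5: appended to row 1. P = [[1, 3, 5]].
Insert 4: 4 bumps 5 from row 1; 5 starts row 2. P = [[1, 3, 4], [5]].
Insert 2: 2 bumps 3 from row 1; 3 bumps 5 from row 2; 5 starts row 3. P = [[1, 2, 4], [3], [5]].

So P = [[1, 2, 4], [3], [5]].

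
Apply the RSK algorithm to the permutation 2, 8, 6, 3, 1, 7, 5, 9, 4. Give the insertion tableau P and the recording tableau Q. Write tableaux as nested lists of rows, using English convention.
P = [[1, 3, 4, 9], [2, 5], [6, 7], [8]], Q = [[1, 2, 6, 8], [3, 7], [4, 9], [5]]

Insert each entry of the permutation into P by Schensted row insertion, recording in Q the position of each new cell.

Insert 2: appended to row 1. P = [[2]].
Insert 8: appended to row 1. P = [[2, 8]].
Insert 6: 6 bumps 8 from row 1; 8 starts row 2. P = [[2, 6], [8]].
Insert 3: 3 bumps 6 from row 1; 6 bumps 8 from row 2; 8 starts row 3. P = [[2, 3], [6], [8]].
Insert 1: 1 bumps 2 from row 1; 2 bumps 6 from row 2; 6 bumps 8 from row 3; 8 starts row 4. P = [[1, 3], [2], [6], [8]].
Insert 7: appended to row 1. P = [[1, 3, 7], [2], [6], [8]].
Insert 5: 5 bumps 7 from row 1; 7 appends to row 2. P = [[1, 3, 5], [2, 7], [6], [8]].
Insert 9: appended to row 1. P = [[1, 3, 5, 9], [2, 7], [6], [8]].
Insert 4: 4 bumps 5 from row 1; 5 bumps 7 from row 2; 7 appends to row 3. P = [[1, 3, 4, 9], [2, 5], [6, 7], [8]].

So P = [[1, 3, 4, 9], [2, 5], [6, 7], [8]], Q = [[1, 2, 6, 8], [3, 7], [4, 9], [5]].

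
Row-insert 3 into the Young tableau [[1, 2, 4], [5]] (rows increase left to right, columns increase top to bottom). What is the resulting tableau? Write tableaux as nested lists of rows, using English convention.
In row 1, 3 replaces 4 (the leftmost entry greater than 3); 4 is bumped to row 2. In row 2, 4 replaces 5 (the leftmost entry greater than 4); 5 is bumped to row 3. 5 starts a new row 3. The new tableau is [[1, 2, 3], [4], [5]].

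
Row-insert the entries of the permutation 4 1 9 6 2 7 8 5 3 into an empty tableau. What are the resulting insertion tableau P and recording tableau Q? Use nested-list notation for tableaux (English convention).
Insert each entry of the permutation into P by Schensted row insertion, recording in Q the position of each new cell.

Insert 4: appended to row 1. P = [[4]].
Insert 1: 1 bumps 4 from row 1; 4 starts row 2. P = [[1], [4]].
Insert 9: appended to row 1. P = [[1, 9], [4]].
Insert 6: 6 bumps 9 from row 1; 9 appends to row 2. P = [[1, 6], [4, 9]].
Insert 2: 2 bumps 6 from row 1; 6 bumps 9 from row 2; 9 starts row 3. P = [[1, 2], [4, 6], [9]].
Insert 7: appended to row 1. P = [[1, 2, 7], [4, 6], [9]].
Insert 8: appended to row 1. P = [[1, 2, 7, 8], [4, 6], [9]].
Insert 5: 5 bumps 7 from row 1; 7 appends to row 2. P = [[1, 2, 5, 8], [4, 6, 7], [9]].
Insert 3: 3 bumps 5 from row 1; 5 bumps 6 from row 2; 6 bumps 9 from row 3; 9 starts row 4. P = [[1, 2, 3, 8], [4, 5, 7], [6], [9]].

So P = [[1, 2, 3, 8], [4, 5, 7], [6], [9]], Q = [[1, 3, 6, 7], [2, 4, 8], [5], [9]].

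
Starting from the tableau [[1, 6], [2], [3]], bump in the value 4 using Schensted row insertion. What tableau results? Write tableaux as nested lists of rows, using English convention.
[[1, 4], [2, 6], [3]]

In row 1, 4 replaces 6 (the leftmost entry greater than 4); 6 is bumped to row 2. 6 is appended to row 2. The new tableau is [[1, 4], [2, 6], [3]].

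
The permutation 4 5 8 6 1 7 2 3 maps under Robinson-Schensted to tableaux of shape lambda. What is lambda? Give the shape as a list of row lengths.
[4, 3, 1]

Row-insert each entry into an empty tableau.

After inserting 4: P = [[4]].
After inserting 5: P = [[4, 5]].
After inserting 8: P = [[4, 5, 8]].
After inserting 6: P = [[4, 5, 6], [8]].
After inserting 1: P = [[1, 5, 6], [4], [8]].
After inserting 7: P = [[1, 5, 6, 7], [4], [8]].
After inserting 2: P = [[1, 2, 6, 7], [4, 5], [8]].
After inserting 3: P = [[1, 2, 3, 7], [4, 5, 6], [8]].

The final insertion tableau P = [[1, 2, 3, 7], [4, 5, 6], [8]] has shape [4, 3, 1].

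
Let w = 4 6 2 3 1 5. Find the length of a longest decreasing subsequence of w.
3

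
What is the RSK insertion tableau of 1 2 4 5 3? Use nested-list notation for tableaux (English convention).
Insert 1: appended to row 1. P = [[1]].
Insert 2: appended to row 1. P = [[1, 2]].
Insert 4: appended to row 1. P = [[1, 2, 4]].
Insert 5: appended to row 1. P = [[1, 2, 4, 5]].
Insert 3: 3 bumps 4 from row 1; 4 starts row 2. P = [[1, 2, 3, 5], [4]].

So P = [[1, 2, 3, 5], [4]].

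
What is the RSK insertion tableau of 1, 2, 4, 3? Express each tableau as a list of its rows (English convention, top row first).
P = [[1, 2, 3], [4]]

Insert 1: appended to row 1. P = [[1]].
Insert 2: appended to row 1. P = [[1, 2]].
Insert 4: appended to row 1. P = [[1, 2, 4]].
Insert 3: 3 bumps 4 from row 1; 4 starts row 2. P = [[1, 2, 3], [4]].

So P = [[1, 2, 3], [4]].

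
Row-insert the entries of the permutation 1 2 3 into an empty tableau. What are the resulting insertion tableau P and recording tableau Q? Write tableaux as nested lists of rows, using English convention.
Insert each entry of the permutation into P by Schensted row insertion, recording in Q the position of each new cell.

After inserting 1: P = [[1]].
After inserting 2: P = [[1, 2]].
After inserting 3: P = [[1, 2, 3]].

So P = [[1, 2, 3]], Q = [[1, 2, 3]].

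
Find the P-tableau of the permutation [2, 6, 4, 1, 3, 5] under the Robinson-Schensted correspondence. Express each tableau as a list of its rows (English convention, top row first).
P = [[1, 3, 5], [2, 4], [6]]

Insert 2: appended to row 1. P = [[2]].
Insert 6: appended to row 1. P = [[2, 6]].
Insert 4: 4 bumps 6 from row 1; 6 starts row 2. P = [[2, 4], [6]].
Insert 1: 1 bumps 2 from row 1; 2 bumps 6 from row 2; 6 starts row 3. P = [[1, 4], [2], [6]].
Insert 3: 3 bumps 4 from row 1; 4 appends to row 2. P = [[1, 3], [2, 4], [6]].
Insert 5: appended to row 1. P = [[1, 3, 5], [2, 4], [6]].

So P = [[1, 3, 5], [2, 4], [6]].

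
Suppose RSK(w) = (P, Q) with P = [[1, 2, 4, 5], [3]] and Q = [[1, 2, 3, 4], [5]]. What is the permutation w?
1 3 4 5 2

Reverse the RSK construction: for i from n down to 1, find the cell of Q containing i, remove the entry at that cell from P, and reverse-bump it up through P; the value ejected from row 1 is w(i).

Step i=5: Q has 5 at row 2, column 1; remove 3 from row 2 of P and reverse-bump: 3 enters row 1 and ejects 2. So w(5) = 2. P is now [[1, 3, 4, 5]].
Step i=4: Q has 4 at row 1, column 4; remove that cell from P, ejecting 5. So w(4) = 5. P is now [[1, 3, 4]].
Step i=3: Q has 3 at row 1, column 3; remove that cell from P, ejecting 4. So w(3) = 4. P is now [[1, 3]].
Step i=2: Q has 2 at row 1, column 2; remove that cell from P, ejecting 3. So w(2) = 3. P is now [[1]].
Step i=1: Q has 1 at row 1, column 1; remove that cell from P, ejecting 1. So w(1) = 1. P is now [].

So w = 1 3 4 5 2.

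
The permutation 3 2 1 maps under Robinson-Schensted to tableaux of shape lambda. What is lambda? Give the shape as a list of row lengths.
Row-insert each entry into an empty tableau.

After inserting 3: P = [[3]].
After inserting 2: P = [[2], [3]].
After inserting 1: P = [[1], [2], [3]].

The final insertion tableau P = [[1], [2], [3]] has shape [1, 1, 1].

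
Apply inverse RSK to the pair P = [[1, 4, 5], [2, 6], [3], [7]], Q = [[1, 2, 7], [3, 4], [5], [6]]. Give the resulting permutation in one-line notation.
Reverse the RSK construction: for i from n down to 1, find the cell of Q containing i, remove the entry at that cell from P, and reverse-bump it up through P; the value ejected from row 1 is w(i).

Step i=7: Q has 7 at row 1, column 3; remove that cell from P, ejecting 5. So w(7) = 5. P is now [[1, 4], [2, 6], [3], [7]].
Step i=6: Q has 6 at row 4, column 1; remove 7 from row 4 of P and reverse-bump: 7 enters row 3 and ejects 3; 3 enters row 2 and ejects 2; 2 enters row 1 and ejects 1. So w(6) = 1. P is now [[2, 4], [3, 6], [7]].
Step i=5: Q has 5 at row 3, column 1; remove 7 from row 3 of P and reverse-bump: 7 enters row 2 and ejects 6; 6 enters row 1 and ejects 4. So w(5) = 4. P is now [[2, 6], [3, 7]].
Step i=4: Q has 4 at row 2, column 2; remove 7 from row 2 of P and reverse-bump: 7 enters row 1 and ejects 6. So w(4) = 6. P is now [[2, 7], [3]].
Step i=3: Q has 3 at row 2, column 1; remove 3 from row 2 of P and reverse-bump: 3 enters row 1 and ejects 2. So w(3) = 2. P is now [[3, 7]].
Step i=2: Q has 2 at row 1, column 2; remove that cell from P, ejecting 7. So w(2) = 7. P is now [[3]].
Step i=1: Q has 1 at row 1, column 1; remove that cell from P, ejecting 3. So w(1) = 3. P is now [].

So w = 3 7 2 6 4 1 5.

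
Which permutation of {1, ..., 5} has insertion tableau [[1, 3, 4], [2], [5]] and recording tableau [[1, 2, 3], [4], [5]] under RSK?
Reverse the RSK construction: for i from n down to 1, find the cell of Q containing i, remove the entry at that cell from P, and reverse-bump it up through P; the value ejected from row 1 is w(i).

Step i=5: Q has 5 at row 3, column 1; remove 5 from row 3 of P and reverse-bump: 5 enters row 2 and ejects 2; 2 enters row 1 and ejects 1. So w(5) = 1. P is now [[2, 3, 4], [5]].
Step i=4: Q has 4 at row 2, column 1; remove 5 from row 2 of P and reverse-bump: 5 enters row 1 and ejects 4. So w(4) = 4. P is now [[2, 3, 5]].
Step i=3: Q has 3 at row 1, column 3; remove that cell from P, ejecting 5. So w(3) = 5. P is now [[2, 3]].
Step i=2: Q has 2 at row 1, column 2; remove that cell from P, ejecting 3. So w(2) = 3. P is now [[2]].
Step i=1: Q has 1 at row 1, column 1; remove that cell from P, ejecting 2. So w(1) = 2. P is now [].

So w = 2 3 5 4 1.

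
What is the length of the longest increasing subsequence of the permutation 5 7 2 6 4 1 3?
2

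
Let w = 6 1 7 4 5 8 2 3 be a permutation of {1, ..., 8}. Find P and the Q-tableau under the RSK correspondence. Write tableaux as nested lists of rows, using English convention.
Insert each entry of the permutation into P by Schensted row insertion, recording in Q the position of each new cell.

Insert 6: appended to row 1. P = [[6]].
Insert 1: 1 bumps 6 from row 1; 6 starts row 2. P = [[1], [6]].
Insert 7: appended to row 1. P = [[1, 7], [6]].
Insert 4: 4 bumps 7 from row 1; 7 appends to row 2. P = [[1, 4], [6, 7]].
Insert 5: appended to row 1. P = [[1, 4, 5], [6, 7]].
Insert 8: appended to row 1. P = [[1, 4, 5, 8], [6, 7]].
Insert 2: 2 bumps 4 from row 1; 4 bumps 6 from row 2; 6 starts row 3. P = [[1, 2, 5, 8], [4, 7], [6]].
Insert 3: 3 bumps 5 from row 1; 5 bumps 7 from row 2; 7 appends to row 3. P = [[1, 2, 3, 8], [4, 5], [6, 7]].

So P = [[1, 2, 3, 8], [4, 5], [6, 7]], Q = [[1, 3, 5, 6], [2, 4], [7, 8]].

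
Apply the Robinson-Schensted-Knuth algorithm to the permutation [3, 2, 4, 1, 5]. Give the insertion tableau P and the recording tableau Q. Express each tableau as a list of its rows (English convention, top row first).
Insert each entry of the permutation into P by Schensted row insertion, recording in Q the position of each new cell.

Insert 3: appended to row 1. P = [[3]], Q = [[1]].
Insert 2: 2 bumps 3 from row 1; 3 starts row 2. P = [[2], [3]], Q = [[1], [2]].
Insert 4: appended to row 1. P = [[2, 4], [3]], Q = [[1, 3], [2]].
Insert 1: 1 bumps 2 from row 1; 2 bumps 3 from row 2; 3 starts row 3. P = [[1, 4], [2], [3]], Q = [[1, 3], [2], [4]].
Insert 5: appended to row 1. P = [[1, 4, 5], [2], [3]], Q = [[1, 3, 5], [2], [4]].

So P = [[1, 4, 5], [2], [3]], Q = [[1, 3, 5], [2], [4]].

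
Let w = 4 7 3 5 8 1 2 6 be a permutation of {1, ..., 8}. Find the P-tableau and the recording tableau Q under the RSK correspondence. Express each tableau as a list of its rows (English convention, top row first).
Insert each entry of the permutation into P by Schensted row insertion, recording in Q the position of each new cell.

Insert 4: appended to row 1. P = [[4]].
Insert 7: appended to row 1. P = [[4, 7]].
Insert 3: 3 bumps 4 from row 1; 4 starts row 2. P = [[3, 7], [4]].
Insert 5: 5 bumps 7 from row 1; 7 appends to row 2. P = [[3, 5], [4, 7]].
Insert 8: appended to row 1. P = [[3, 5, 8], [4, 7]].
Insert 1: 1 bumps 3 from row 1; 3 bumps 4 from row 2; 4 starts row 3. P = [[1, 5, 8], [3, 7], [4]].
Insert 2: 2 bumps 5 from row 1; 5 bumps 7 from row 2; 7 appends to row 3. P = [[1, 2, 8], [3, 5], [4, 7]].
Insert 6: 6 bumps 8 from row 1; 8 appends to row 2. P = [[1, 2, 6], [3, 5, 8], [4, 7]].

So P = [[1, 2, 6], [3, 5, 8], [4, 7]], Q = [[1, 2, 5], [3, 4, 8], [6, 7]].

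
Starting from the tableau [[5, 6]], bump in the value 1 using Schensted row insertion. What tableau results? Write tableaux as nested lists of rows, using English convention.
In row 1, 1 replaces 5 (the leftmost entry greater than 1); 5 is bumped to row 2. 5 starts a new row 2. The new tableau is [[1, 6], [5]].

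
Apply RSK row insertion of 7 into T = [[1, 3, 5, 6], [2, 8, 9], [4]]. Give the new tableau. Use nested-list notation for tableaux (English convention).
7 is larger than every entry of row 1, so it is appended to row 1. The new tableau is [[1, 3, 5, 6, 7], [2, 8, 9], [4]].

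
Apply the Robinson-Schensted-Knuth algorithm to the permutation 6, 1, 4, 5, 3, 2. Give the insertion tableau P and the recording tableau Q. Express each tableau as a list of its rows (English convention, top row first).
P = [[1, 2, 5], [3], [4], [6]], Q = [[1, 3, 4], [2], [5], [6]]

Insert each entry of the permutation into P by Schensted row insertion, recording in Q the position of each new cell.

Insert 6: appended to row 1. P = [[6]].
Insert 1: 1 bumps 6 from row 1; 6 starts row 2. P = [[1], [6]].
Insert 4: appended to row 1. P = [[1, 4], [6]].
Insert 5: appended to row 1. P = [[1, 4, 5], [6]].
Insert 3: 3 bumps 4 from row 1; 4 bumps 6 from row 2; 6 starts row 3. P = [[1, 3, 5], [4], [6]].
Insert 2: 2 bumps 3 from row 1; 3 bumps 4 from row 2; 4 bumps 6 from row 3; 6 starts row 4. P = [[1, 2, 5], [3], [4], [6]].

So P = [[1, 2, 5], [3], [4], [6]], Q = [[1, 3, 4], [2], [5], [6]].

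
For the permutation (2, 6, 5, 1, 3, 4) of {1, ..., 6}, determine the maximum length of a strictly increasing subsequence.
3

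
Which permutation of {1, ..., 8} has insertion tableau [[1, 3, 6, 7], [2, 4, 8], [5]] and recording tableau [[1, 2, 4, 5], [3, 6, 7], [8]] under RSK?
Reverse the RSK construction: for i from n down to 1, find the cell of Q containing i, remove the entry at that cell from P, and reverse-bump it up through P; the value ejected from row 1 is w(i).

Step i=8: Q has 8 at row 3, column 1; remove 5 from row 3 of P and reverse-bump: 5 enters row 2 and ejects 4; 4 enters row 1 and ejects 3. So w(8) = 3. P is now [[1, 4, 6, 7], [2, 5, 8]].
Step i=7: Q has 7 at row 2, column 3; remove 8 from row 2 of P and reverse-bump: 8 enters row 1 and ejects 7. So w(7) = 7. P is now [[1, 4, 6, 8], [2, 5]].
Step i=6: Q has 6 at row 2, column 2; remove 5 from row 2 of P and reverse-bump: 5 enters row 1 and ejects 4. So w(6) = 4. P is now [[1, 5, 6, 8], [2]].
Step i=5: Q has 5 at row 1, column 4; remove that cell from P, ejecting 8. So w(5) = 8. P is now [[1, 5, 6], [2]].
Step i=4: Q has 4 at row 1, column 3; remove that cell from P, ejecting 6. So w(4) = 6. P is now [[1, 5], [2]].
Step i=3: Q has 3 at row 2, column 1; remove 2 from row 2 of P and reverse-bump: 2 enters row 1 and ejects 1. So w(3) = 1. P is now [[2, 5]].
Step i=2: Q has 2 at row 1, column 2; remove that cell from P, ejecting 5. So w(2) = 5. P is now [[2]].
Step i=1: Q has 1 at row 1, column 1; remove that cell from P, ejecting 2. So w(1) = 2. P is now [].

So w = 2 5 1 6 8 4 7 3.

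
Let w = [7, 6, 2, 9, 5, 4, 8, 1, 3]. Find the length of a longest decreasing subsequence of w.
5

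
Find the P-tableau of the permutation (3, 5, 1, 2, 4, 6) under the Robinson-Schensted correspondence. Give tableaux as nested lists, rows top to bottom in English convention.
Insert 3: appended to row 1. P = [[3]].
Insert 5: appended to row 1. P = [[3, 5]].
Insert 1: 1 bumps 3 from row 1; 3 starts row 2. P = [[1, 5], [3]].
Insert 2: 2 bumps 5 from row 1; 5 appends to row 2. P = [[1, 2], [3, 5]].
Insert 4: appended to row 1. P = [[1, 2, 4], [3, 5]].
Insert 6: appended to row 1. P = [[1, 2, 4, 6], [3, 5]].

So P = [[1, 2, 4, 6], [3, 5]].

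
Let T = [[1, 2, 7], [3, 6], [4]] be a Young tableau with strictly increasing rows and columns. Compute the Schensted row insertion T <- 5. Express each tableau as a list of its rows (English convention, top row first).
In row 1, 5 replaces 7 (the leftmost entry greater than 5); 7 is bumped to row 2. 7 is appended to row 2. The new tableau is [[1, 2, 5], [3, 6, 7], [4]].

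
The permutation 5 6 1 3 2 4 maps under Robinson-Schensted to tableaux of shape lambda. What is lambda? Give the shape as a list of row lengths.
Row-insert each entry into an empty tableau.

After inserting 5: P = [[5]].
After inserting 6: P = [[5, 6]].
After inserting 1: P = [[1, 6], [5]].
After inserting 3: P = [[1, 3], [5, 6]].
After inserting 2: P = [[1, 2], [3, 6], [5]].
After inserting 4: P = [[1, 2, 4], [3, 6], [5]].

The final insertion tableau P = [[1, 2, 4], [3, 6], [5]] has shape [3, 2, 1].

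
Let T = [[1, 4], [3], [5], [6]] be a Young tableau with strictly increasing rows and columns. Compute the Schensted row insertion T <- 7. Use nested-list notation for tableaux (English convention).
[[1, 4, 7], [3], [5], [6]]

7 is larger than every entry of row 1, so it is appended to row 1. The new tableau is [[1, 4, 7], [3], [5], [6]].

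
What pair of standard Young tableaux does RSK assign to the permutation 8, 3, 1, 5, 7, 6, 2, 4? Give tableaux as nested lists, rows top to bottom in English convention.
Insert each entry of the permutation into P by Schensted row insertion, recording in Q the position of each new cell.

After inserting 8: P = [[8]].
After inserting 3: P = [[3], [8]].
After inserting 1: P = [[1], [3], [8]].
After inserting 5: P = [[1, 5], [3], [8]].
After inserting 7: P = [[1, 5, 7], [3], [8]].
After inserting 6: P = [[1, 5, 6], [3, 7], [8]].
After inserting 2: P = [[1, 2, 6], [3, 5], [7], [8]].
After inserting 4: P = [[1, 2, 4], [3, 5, 6], [7], [8]].

So P = [[1, 2, 4], [3, 5, 6], [7], [8]], Q = [[1, 4, 5], [2, 6, 8], [3], [7]].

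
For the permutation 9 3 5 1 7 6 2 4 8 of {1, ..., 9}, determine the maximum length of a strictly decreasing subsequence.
4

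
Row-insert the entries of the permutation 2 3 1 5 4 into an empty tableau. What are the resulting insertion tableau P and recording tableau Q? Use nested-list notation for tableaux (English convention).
Insert each entry of the permutation into P by Schensted row insertion, recording in Q the position of each new cell.

Insert 2: appended to row 1. P = [[2]].
Insert 3: appended to row 1. P = [[2, 3]].
Insert 1: 1 bumps 2 from row 1; 2 starts row 2. P = [[1, 3], [2]].
Insert 5: appended to row 1. P = [[1, 3, 5], [2]].
Insert 4: 4 bumps 5 from row 1; 5 appends to row 2. P = [[1, 3, 4], [2, 5]].

So P = [[1, 3, 4], [2, 5]], Q = [[1, 2, 4], [3, 5]].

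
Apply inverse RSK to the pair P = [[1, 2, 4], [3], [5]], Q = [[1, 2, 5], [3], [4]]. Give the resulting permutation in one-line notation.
Reverse the RSK construction: for i from n down to 1, find the cell of Q containing i, remove the entry at that cell from P, and reverse-bump it up through P; the value ejected from row 1 is w(i).

Step i=5: Q has 5 at row 1, column 3; remove that cell from P, ejecting 4. So w(5) = 4. P is now [[1, 2], [3], [5]].
Step i=4: Q has 4 at row 3, column 1; remove 5 from row 3 of P and reverse-bump: 5 enters row 2 and ejects 3; 3 enters row 1 and ejects 2. So w(4) = 2. P is now [[1, 3], [5]].
Step i=3: Q has 3 at row 2, column 1; remove 5 from row 2 of P and reverse-bump: 5 enters row 1 and ejects 3. So w(3) = 3. P is now [[1, 5]].
Step i=2: Q has 2 at row 1, column 2; remove that cell from P, ejecting 5. So w(2) = 5. P is now [[1]].
Step i=1: Q has 1 at row 1, column 1; remove that cell from P, ejecting 1. So w(1) = 1. P is now [].

So w = 1 5 3 2 4.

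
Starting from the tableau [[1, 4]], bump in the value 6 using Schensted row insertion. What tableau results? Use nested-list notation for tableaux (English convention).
[[1, 4, 6]]

6 is larger than every entry of row 1, so it is appended to row 1. The new tableau is [[1, 4, 6]].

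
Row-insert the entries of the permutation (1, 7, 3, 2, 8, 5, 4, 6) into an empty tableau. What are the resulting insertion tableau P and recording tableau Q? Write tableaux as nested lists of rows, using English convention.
Insert each entry of the permutation into P by Schensted row insertion, recording in Q the position of each new cell.

Insert 1: appended to row 1. P = [[1]].
Insert 7: appended to row 1. P = [[1, 7]].
Insert 3: 3 bumps 7 from row 1; 7 starts row 2. P = [[1, 3], [7]].
Insert 2: 2 bumps 3 from row 1; 3 bumps 7 from row 2; 7 starts row 3. P = [[1, 2], [3], [7]].
Insert 8: appended to row 1. P = [[1, 2, 8], [3], [7]].
Insert 5: 5 bumps 8 from row 1; 8 appends to row 2. P = [[1, 2, 5], [3, 8], [7]].
Insert 4: 4 bumps 5 from row 1; 5 bumps 8 from row 2; 8 appends to row 3. P = [[1, 2, 4], [3, 5], [7, 8]].
Insert 6: appended to row 1. P = [[1, 2, 4, 6], [3, 5], [7, 8]].

So P = [[1, 2, 4, 6], [3, 5], [7, 8]], Q = [[1, 2, 5, 8], [3, 6], [4, 7]].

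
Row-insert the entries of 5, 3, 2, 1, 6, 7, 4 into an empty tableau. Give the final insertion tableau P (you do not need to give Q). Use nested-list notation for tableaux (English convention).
P = [[1, 4, 7], [2, 6], [3], [5]]

Insert 5: appended to row 1. P = [[5]].
Insert 3: 3 bumps 5 from row 1; 5 starts row 2. P = [[3], [5]].
Insert 2: 2 bumps 3 from row 1; 3 bumps 5 from row 2; 5 starts row 3. P = [[2], [3], [5]].
Insert 1: 1 bumps 2 from row 1; 2 bumps 3 from row 2; 3 bumps 5 from row 3; 5 starts row 4. P = [[1], [2], [3], [5]].
Insert 6: appended to row 1. P = [[1, 6], [2], [3], [5]].
Insert 7: appended to row 1. P = [[1, 6, 7], [2], [3], [5]].
Insert 4: 4 bumps 6 from row 1; 6 appends to row 2. P = [[1, 4, 7], [2, 6], [3], [5]].

So P = [[1, 4, 7], [2, 6], [3], [5]].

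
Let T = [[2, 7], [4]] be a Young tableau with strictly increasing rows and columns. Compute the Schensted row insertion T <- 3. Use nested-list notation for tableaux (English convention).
In row 1, 3 replaces 7 (the leftmost entry greater than 3); 7 is bumped to row 2. 7 is appended to row 2. The new tableau is [[2, 3], [4, 7]].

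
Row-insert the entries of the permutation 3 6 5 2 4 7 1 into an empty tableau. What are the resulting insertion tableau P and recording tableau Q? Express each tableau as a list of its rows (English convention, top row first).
Insert each entry of the permutation into P by Schensted row insertion, recording in Q the position of each new cell.

Insert 3: appended to row 1. P = [[3]].
Insert 6: appended to row 1. P = [[3, 6]].
Insert 5: 5 bumps 6 from row 1; 6 starts row 2. P = [[3, 5], [6]].
Insert 2: 2 bumps 3 from row 1; 3 bumps 6 from row 2; 6 starts row 3. P = [[2, 5], [3], [6]].
Insert 4: 4 bumps 5 from row 1; 5 appends to row 2. P = [[2, 4], [3, 5], [6]].
Insert 7: appended to row 1. P = [[2, 4, 7], [3, 5], [6]].
Insert 1: 1 bumps 2 from row 1; 2 bumps 3 from row 2; 3 bumps 6 from row 3; 6 starts row 4. P = [[1, 4, 7], [2, 5], [3], [6]].

So P = [[1, 4, 7], [2, 5], [3], [6]], Q = [[1, 2, 6], [3, 5], [4], [7]].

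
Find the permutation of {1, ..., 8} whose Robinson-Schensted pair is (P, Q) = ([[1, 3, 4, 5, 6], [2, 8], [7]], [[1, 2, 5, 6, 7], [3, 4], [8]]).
7 8 2 3 4 5 6 1

Reverse the RSK construction: for i from n down to 1, find the cell of Q containing i, remove the entry at that cell from P, and reverse-bump it up through P; the value ejected from row 1 is w(i).

Step i=8: Q has 8 at row 3, column 1; remove 7 from row 3 of P and reverse-bump: 7 enters row 2 and ejects 2; 2 enters row 1 and ejects 1. So w(8) = 1. P is now [[2, 3, 4, 5, 6], [7, 8]].
Step i=7: Q has 7 at row 1, column 5; remove that cell from P, ejecting 6. So w(7) = 6. P is now [[2, 3, 4, 5], [7, 8]].
Step i=6: Q has 6 at row 1, column 4; remove that cell from P, ejecting 5. So w(6) = 5. P is now [[2, 3, 4], [7, 8]].
Step i=5: Q has 5 at row 1, column 3; remove that cell from P, ejecting 4. So w(5) = 4. P is now [[2, 3], [7, 8]].
Step i=4: Q has 4 at row 2, column 2; remove 8 from row 2 of P and reverse-bump: 8 enters row 1 and ejects 3. So w(4) = 3. P is now [[2, 8], [7]].
Step i=3: Q has 3 at row 2, column 1; remove 7 from row 2 of P and reverse-bump: 7 enters row 1 and ejects 2. So w(3) = 2. P is now [[7, 8]].
Step i=2: Q has 2 at row 1, column 2; remove that cell from P, ejecting 8. So w(2) = 8. P is now [[7]].
Step i=1: Q has 1 at row 1, column 1; remove that cell from P, ejecting 7. So w(1) = 7. P is now [].

So w = 7 8 2 3 4 5 6 1.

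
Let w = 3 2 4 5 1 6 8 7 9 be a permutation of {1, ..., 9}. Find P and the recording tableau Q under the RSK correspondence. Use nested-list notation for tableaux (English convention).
P = [[1, 4, 5, 6, 7, 9], [2, 8], [3]], Q = [[1, 3, 4, 6, 7, 9], [2, 8], [5]]

Insert each entry of the permutation into P by Schensted row insertion, recording in Q the position of each new cell.

Insert 3: appended to row 1. P = [[3]].
Insert 2: 2 bumps 3 from row 1; 3 starts row 2. P = [[2], [3]].
Insert 4: appended to row 1. P = [[2, 4], [3]].
Insert 5: appended to row 1. P = [[2, 4, 5], [3]].
Insert 1: 1 bumps 2 from row 1; 2 bumps 3 from row 2; 3 starts row 3. P = [[1, 4, 5], [2], [3]].
Insert 6: appended to row 1. P = [[1, 4, 5, 6], [2], [3]].
Insert 8: appended to row 1. P = [[1, 4, 5, 6, 8], [2], [3]].
Insert 7: 7 bumps 8 from row 1; 8 appends to row 2. P = [[1, 4, 5, 6, 7], [2, 8], [3]].
Insert 9: appended to row 1. P = [[1, 4, 5, 6, 7, 9], [2, 8], [3]].

So P = [[1, 4, 5, 6, 7, 9], [2, 8], [3]], Q = [[1, 3, 4, 6, 7, 9], [2, 8], [5]].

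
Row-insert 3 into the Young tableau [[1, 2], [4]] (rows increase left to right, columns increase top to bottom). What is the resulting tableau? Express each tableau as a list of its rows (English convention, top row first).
3 is larger than every entry of row 1, so it is appended to row 1. The new tableau is [[1, 2, 3], [4]].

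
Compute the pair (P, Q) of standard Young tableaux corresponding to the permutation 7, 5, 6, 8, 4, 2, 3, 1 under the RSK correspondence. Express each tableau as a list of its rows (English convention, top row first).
P = [[1, 3, 8], [2, 6], [4], [5], [7]], Q = [[1, 3, 4], [2, 7], [5], [6], [8]]

Insert each entry of the permutation into P by Schensted row insertion, recording in Q the position of each new cell.

Insert 7: appended to row 1. P = [[7]].
Insert 5: 5 bumps 7 from row 1; 7 starts row 2. P = [[5], [7]].
Insert 6: appended to row 1. P = [[5, 6], [7]].
Insert 8: appended to row 1. P = [[5, 6, 8], [7]].
Insert 4: 4 bumps 5 from row 1; 5 bumps 7 from row 2; 7 starts row 3. P = [[4, 6, 8], [5], [7]].
Insert 2: 2 bumps 4 from row 1; 4 bumps 5 from row 2; 5 bumps 7 from row 3; 7 starts row 4. P = [[2, 6, 8], [4], [5], [7]].
Insert 3: 3 bumps 6 from row 1; 6 appends to row 2. P = [[2, 3, 8], [4, 6], [5], [7]].
Insert 1: 1 bumps 2 from row 1; 2 bumps 4 from row 2; 4 bumps 5 from row 3; 5 bumps 7 from row 4; 7 starts row 5. P = [[1, 3, 8], [2, 6], [4], [5], [7]].

So P = [[1, 3, 8], [2, 6], [4], [5], [7]], Q = [[1, 3, 4], [2, 7], [5], [6], [8]].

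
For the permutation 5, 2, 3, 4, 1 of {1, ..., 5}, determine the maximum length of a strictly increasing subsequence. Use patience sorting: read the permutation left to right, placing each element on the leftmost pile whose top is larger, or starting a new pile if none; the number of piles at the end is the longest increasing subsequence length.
3

5: new pile. tops = [5]
2: onto pile 1 (replacing 5). tops = [2]
3: new pile. tops = [2, 3]
4: new pile. tops = [2, 3, 4]
1: onto pile 1 (replacing 2). tops = [1, 3, 4]

3 piles, so the longest increasing subsequence has length 3.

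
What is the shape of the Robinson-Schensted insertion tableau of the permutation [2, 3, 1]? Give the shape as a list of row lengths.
RSK row insertion gives P = [[1, 3], [2]], which has shape [2, 1].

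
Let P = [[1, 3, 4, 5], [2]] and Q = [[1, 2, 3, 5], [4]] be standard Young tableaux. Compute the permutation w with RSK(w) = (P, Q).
2 3 4 1 5

Reverse the RSK construction: for i from n down to 1, find the cell of Q containing i, remove the entry at that cell from P, and reverse-bump it up through P; the value ejected from row 1 is w(i).

Step i=5: Q has 5 at row 1, column 4; remove that cell from P, ejecting 5. So w(5) = 5. P is now [[1, 3, 4], [2]].
Step i=4: Q has 4 at row 2, column 1; remove 2 from row 2 of P and reverse-bump: 2 enters row 1 and ejects 1. So w(4) = 1. P is now [[2, 3, 4]].
Step i=3: Q has 3 at row 1, column 3; remove that cell from P, ejecting 4. So w(3) = 4. P is now [[2, 3]].
Step i=2: Q has 2 at row 1, column 2; remove that cell from P, ejecting 3. So w(2) = 3. P is now [[2]].
Step i=1: Q has 1 at row 1, column 1; remove that cell from P, ejecting 2. So w(1) = 2. P is now [].

So w = 2 3 4 1 5.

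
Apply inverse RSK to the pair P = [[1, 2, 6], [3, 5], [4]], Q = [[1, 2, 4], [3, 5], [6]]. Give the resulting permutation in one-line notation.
Reverse RSK: for i = n, n-1, ..., 1, locate i in Q, remove the corresponding corner cell from P, and reverse-bump its entry up through P; the value ejected from row 1 is w(i).

So w = 4 5 1 6 3 2.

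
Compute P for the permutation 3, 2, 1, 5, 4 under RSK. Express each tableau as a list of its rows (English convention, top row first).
P = [[1, 4], [2, 5], [3]]

Insert 3: appended to row 1. P = [[3]].
Insert 2: 2 bumps 3 from row 1; 3 starts row 2. P = [[2], [3]].
Insert 1: 1 bumps 2 from row 1; 2 bumps 3 from row 2; 3 starts row 3. P = [[1], [2], [3]].
Insert 5: appended to row 1. P = [[1, 5], [2], [3]].
Insert 4: 4 bumps 5 from row 1; 5 appends to row 2. P = [[1, 4], [2, 5], [3]].

So P = [[1, 4], [2, 5], [3]].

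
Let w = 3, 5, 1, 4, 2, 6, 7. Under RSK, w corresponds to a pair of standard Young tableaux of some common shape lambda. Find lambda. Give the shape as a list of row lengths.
Row-insert each entry into an empty tableau.

After inserting 3: P = [[3]].
After inserting 5: P = [[3, 5]].
After inserting 1: P = [[1, 5], [3]].
After inserting 4: P = [[1, 4], [3, 5]].
After inserting 2: P = [[1, 2], [3, 4], [5]].
After inserting 6: P = [[1, 2, 6], [3, 4], [5]].
After inserting 7: P = [[1, 2, 6, 7], [3, 4], [5]].

The final insertion tableau P = [[1, 2, 6, 7], [3, 4], [5]] has shape [4, 2, 1].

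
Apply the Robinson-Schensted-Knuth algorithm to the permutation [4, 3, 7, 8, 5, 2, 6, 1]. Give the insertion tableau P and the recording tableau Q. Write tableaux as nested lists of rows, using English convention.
P = [[1, 5, 6], [2, 7, 8], [3], [4]], Q = [[1, 3, 4], [2, 5, 7], [6], [8]]

Insert each entry of the permutation into P by Schensted row insertion, recording in Q the position of each new cell.

Insert 4: appended to row 1. P = [[4]], Q = [[1]].
Insert 3: 3 bumps 4 from row 1; 4 starts row 2. P = [[3], [4]], Q = [[1], [2]].
Insert 7: appended to row 1. P = [[3, 7], [4]], Q = [[1, 3], [2]].
Insert 8: appended to row 1. P = [[3, 7, 8], [4]], Q = [[1, 3, 4], [2]].
Insert 5: 5 bumps 7 from row 1; 7 appends to row 2. P = [[3, 5, 8], [4, 7]], Q = [[1, 3, 4], [2, 5]].
Insert 2: 2 bumps 3 from row 1; 3 bumps 4 from row 2; 4 starts row 3. P = [[2, 5, 8], [3, 7], [4]], Q = [[1, 3, 4], [2, 5], [6]].
Insert 6: 6 bumps 8 from row 1; 8 appends to row 2. P = [[2, 5, 6], [3, 7, 8], [4]], Q = [[1, 3, 4], [2, 5, 7], [6]].
Insert 1: 1 bumps 2 from row 1; 2 bumps 3 from row 2; 3 bumps 4 from row 3; 4 starts row 4. P = [[1, 5, 6], [2, 7, 8], [3], [4]], Q = [[1, 3, 4], [2, 5, 7], [6], [8]].

So P = [[1, 5, 6], [2, 7, 8], [3], [4]], Q = [[1, 3, 4], [2, 5, 7], [6], [8]].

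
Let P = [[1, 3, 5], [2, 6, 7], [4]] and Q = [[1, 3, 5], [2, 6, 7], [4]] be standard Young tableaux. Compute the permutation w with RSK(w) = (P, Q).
Reverse the RSK construction: for i from n down to 1, find the cell of Q containing i, remove the entry at that cell from P, and reverse-bump it up through P; the value ejected from row 1 is w(i).

Step i=7: Q has 7 at row 2, column 3; remove 7 from row 2 of P and reverse-bump: 7 enters row 1 and ejects 5. So w(7) = 5. P is now [[1, 3, 7], [2, 6], [4]].
Step i=6: Q has 6 at row 2, column 2; remove 6 from row 2 of P and reverse-bump: 6 enters row 1 and ejects 3. So w(6) = 3. P is now [[1, 6, 7], [2], [4]].
Step i=5: Q has 5 at row 1, column 3; remove that cell from P, ejecting 7. So w(5) = 7. P is now [[1, 6], [2], [4]].
Step i=4: Q has 4 at row 3, column 1; remove 4 from row 3 of P and reverse-bump: 4 enters row 2 and ejects 2; 2 enters row 1 and ejects 1. So w(4) = 1. P is now [[2, 6], [4]].
Step i=3: Q has 3 at row 1, column 2; remove that cell from P, ejecting 6. So w(3) = 6. P is now [[2], [4]].
Step i=2: Q has 2 at row 2, column 1; remove 4 from row 2 of P and reverse-bump: 4 enters row 1 and ejects 2. So w(2) = 2. P is now [[4]].
Step i=1: Q has 1 at row 1, column 1; remove that cell from P, ejecting 4. So w(1) = 4. P is now [].

So w = 4 2 6 1 7 3 5.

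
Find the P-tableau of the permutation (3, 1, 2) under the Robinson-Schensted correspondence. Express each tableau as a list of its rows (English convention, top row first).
P = [[1, 2], [3]]

Insert 3: appended to row 1. P = [[3]].
Insert 1: 1 bumps 3 from row 1; 3 starts row 2. P = [[1], [3]].
Insert 2: appended to row 1. P = [[1, 2], [3]].

So P = [[1, 2], [3]].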